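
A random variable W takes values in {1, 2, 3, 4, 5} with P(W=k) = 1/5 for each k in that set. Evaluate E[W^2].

11

E[W^2] = Σ w^2·P(W=w)
 = 1·1/5 + 4·1/5 + 9·1/5 + 16·1/5 + 25·1/5
 = 1/5 + 4/5 + 9/5 + 16/5 + 5
 = 11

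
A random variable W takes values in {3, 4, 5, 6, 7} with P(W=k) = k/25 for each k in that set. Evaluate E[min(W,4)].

3.88

E[min(W,4)] = Σ min(w,4)·P(W=w)
 = 3·3/25 + 4·4/25 + 4·1/5 + 4·6/25 + 4·7/25
 = 9/25 + 16/25 + 4/5 + 24/25 + 28/25
 = 97/25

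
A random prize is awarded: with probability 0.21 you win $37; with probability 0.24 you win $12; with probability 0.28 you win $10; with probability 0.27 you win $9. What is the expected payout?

E[payout] = 37·0.21 + 12·0.24 + 10·0.28 + 9·0.27
 = 7.77 + 2.88 + 2.8 + 2.43
 = 15.88

15.88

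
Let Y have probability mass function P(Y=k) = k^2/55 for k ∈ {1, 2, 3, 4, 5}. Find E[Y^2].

17.8

E[Y^2] = Σ y^2·P(Y=y)
 = 1·1/55 + 4·4/55 + 9·9/55 + 16·16/55 + 25·5/11
 = 1/55 + 16/55 + 81/55 + 256/55 + 125/11
 = 89/5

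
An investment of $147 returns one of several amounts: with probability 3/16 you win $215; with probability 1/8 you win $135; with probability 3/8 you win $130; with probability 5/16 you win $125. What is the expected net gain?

-2

E[payout] = 215·3/16 + 135·1/8 + 130·3/8 + 125·5/16
 = 645/16 + 135/8 + 195/4 + 625/16
 = 145
Net = 145 - 147 = -2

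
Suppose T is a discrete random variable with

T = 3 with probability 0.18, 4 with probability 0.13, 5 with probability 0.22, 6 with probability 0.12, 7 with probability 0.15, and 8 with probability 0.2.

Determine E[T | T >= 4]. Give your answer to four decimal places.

P(T >= 4) = 0.13 + 0.22 + 0.12 + 0.15 + 0.2 = 0.82.
E[T | T >= 4] = [4·0.13 + 5·0.22 + 6·0.12 + 7·0.15 + 8·0.2] / 0.82
 = 4.99 / 0.82
 = 499/82

6.0854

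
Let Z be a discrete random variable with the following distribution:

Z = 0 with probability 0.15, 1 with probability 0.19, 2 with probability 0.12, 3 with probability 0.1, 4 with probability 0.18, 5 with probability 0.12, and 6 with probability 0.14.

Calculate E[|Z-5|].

E[|Z-5|] = Σ |z-5|·P(Z=z)
 = 5·0.15 + 4·0.19 + 3·0.12 + 2·0.1 + 1·0.18 + 0·0.12 + 1·0.14
 = 0.75 + 0.76 + 0.36 + 0.2 + 0.18 + 0 + 0.14
 = 2.39

2.39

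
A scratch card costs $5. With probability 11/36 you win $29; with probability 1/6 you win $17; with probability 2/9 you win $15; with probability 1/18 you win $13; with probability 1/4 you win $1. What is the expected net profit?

11

E[payout] = 29·11/36 + 17·1/6 + 15·2/9 + 13·1/18 + 1·1/4
 = 319/36 + 17/6 + 10/3 + 13/18 + 1/4
 = 16
Net = 16 - 5 = 11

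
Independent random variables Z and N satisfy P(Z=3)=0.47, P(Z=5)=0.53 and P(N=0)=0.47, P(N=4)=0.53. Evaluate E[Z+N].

E[Z+N] = Σ_z Σ_n (z+n) · P(Z=z)P(N=n)
 = 3·0.2209 + 7·0.2491 + 5·0.2491 + 9·0.2809
 = 0.6627 + 1.7437 + 1.2455 + 2.5281
 = 6.18

6.18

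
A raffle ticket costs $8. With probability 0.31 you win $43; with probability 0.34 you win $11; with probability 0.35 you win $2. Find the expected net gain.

E[payout] = 43·0.31 + 11·0.34 + 2·0.35
 = 13.33 + 3.74 + 0.7
 = 17.77
Net = 17.77 - 8 = 9.77

9.77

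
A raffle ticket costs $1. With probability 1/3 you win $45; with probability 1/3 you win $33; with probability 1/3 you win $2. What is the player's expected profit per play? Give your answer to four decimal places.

25.6667

E[payout] = 45·1/3 + 33·1/3 + 2·1/3
 = 15 + 11 + 2/3
 = 80/3
Net = 80/3 - 1 = 77/3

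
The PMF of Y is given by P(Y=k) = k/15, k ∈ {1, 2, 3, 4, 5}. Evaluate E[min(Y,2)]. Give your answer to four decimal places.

1.9333

E[min(Y,2)] = Σ min(y,2)·P(Y=y)
 = 1·1/15 + 2·2/15 + 2·1/5 + 2·4/15 + 2·1/3
 = 1/15 + 4/15 + 2/5 + 8/15 + 2/3
 = 29/15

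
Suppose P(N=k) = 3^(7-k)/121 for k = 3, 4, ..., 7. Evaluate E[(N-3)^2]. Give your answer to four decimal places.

0.8760

E[(N-3)^2] = Σ (n-3)^2·P(N=n)
 = 0·81/121 + 1·27/121 + 4·9/121 + 9·3/121 + 16·1/121
 = 0 + 27/121 + 36/121 + 27/121 + 16/121
 = 106/121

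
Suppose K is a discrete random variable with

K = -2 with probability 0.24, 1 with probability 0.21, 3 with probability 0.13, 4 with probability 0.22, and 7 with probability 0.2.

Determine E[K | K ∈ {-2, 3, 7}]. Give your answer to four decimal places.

2.2982

P(K ∈ {-2, 3, 7}) = 0.24 + 0.13 + 0.2 = 0.57.
E[K | K ∈ {-2, 3, 7}] = [(-2)·0.24 + 3·0.13 + 7·0.2] / 0.57
 = 1.31 / 0.57
 = 131/57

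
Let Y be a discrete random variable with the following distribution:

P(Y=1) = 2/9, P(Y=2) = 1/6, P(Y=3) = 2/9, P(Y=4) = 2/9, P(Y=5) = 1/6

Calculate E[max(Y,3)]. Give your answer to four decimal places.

3.5556

E[max(Y,3)] = Σ max(y,3)·P(Y=y)
 = 3·2/9 + 3·1/6 + 3·2/9 + 4·2/9 + 5·1/6
 = 2/3 + 1/2 + 2/3 + 8/9 + 5/6
 = 32/9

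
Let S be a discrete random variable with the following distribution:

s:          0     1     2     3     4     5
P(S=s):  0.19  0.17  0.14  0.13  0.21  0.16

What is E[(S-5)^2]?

9.46

E[(S-5)^2] = Σ (s-5)^2·P(S=s)
 = 25·0.19 + 16·0.17 + 9·0.14 + 4·0.13 + 1·0.21 + 0·0.16
 = 4.75 + 2.72 + 1.26 + 0.52 + 0.21 + 0
 = 9.46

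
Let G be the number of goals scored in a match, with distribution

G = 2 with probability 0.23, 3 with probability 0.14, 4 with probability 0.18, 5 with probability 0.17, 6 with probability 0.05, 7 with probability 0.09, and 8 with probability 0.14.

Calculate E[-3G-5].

-18.5

E[-3G-5] = Σ (-3g-5)·P(G=g)
 = (-11)·0.23 + (-14)·0.14 + (-17)·0.18 + (-20)·0.17 + (-23)·0.05 + (-26)·0.09 + (-29)·0.14
 = (-2.53) + (-1.96) + (-3.06) + (-3.4) + (-1.15) + (-2.34) + (-4.06)
 = -18.5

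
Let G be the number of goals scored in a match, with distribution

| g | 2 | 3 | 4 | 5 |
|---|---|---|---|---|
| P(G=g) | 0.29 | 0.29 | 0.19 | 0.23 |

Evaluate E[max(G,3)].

E[max(G,3)] = Σ max(g,3)·P(G=g)
 = 3·0.29 + 3·0.29 + 4·0.19 + 5·0.23
 = 0.87 + 0.87 + 0.76 + 1.15
 = 3.65

3.65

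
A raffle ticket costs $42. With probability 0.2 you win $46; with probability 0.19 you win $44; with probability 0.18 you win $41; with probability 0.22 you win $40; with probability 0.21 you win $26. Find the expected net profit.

E[payout] = 46·0.2 + 44·0.19 + 41·0.18 + 40·0.22 + 26·0.21
 = 9.2 + 8.36 + 7.38 + 8.8 + 5.46
 = 39.2
Net = 39.2 - 42 = -2.8

-2.8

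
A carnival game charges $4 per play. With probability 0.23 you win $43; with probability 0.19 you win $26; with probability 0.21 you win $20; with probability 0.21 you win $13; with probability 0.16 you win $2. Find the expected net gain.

E[payout] = 43·0.23 + 26·0.19 + 20·0.21 + 13·0.21 + 2·0.16
 = 9.89 + 4.94 + 4.2 + 2.73 + 0.32
 = 22.08
Net = 22.08 - 4 = 18.08

18.08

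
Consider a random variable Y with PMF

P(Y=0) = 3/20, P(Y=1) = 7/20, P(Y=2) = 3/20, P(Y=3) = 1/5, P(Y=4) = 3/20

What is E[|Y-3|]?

E[|Y-3|] = Σ |y-3|·P(Y=y)
 = 3·3/20 + 2·7/20 + 1·3/20 + 0·1/5 + 1·3/20
 = 9/20 + 7/10 + 3/20 + 0 + 3/20
 = 29/20

1.45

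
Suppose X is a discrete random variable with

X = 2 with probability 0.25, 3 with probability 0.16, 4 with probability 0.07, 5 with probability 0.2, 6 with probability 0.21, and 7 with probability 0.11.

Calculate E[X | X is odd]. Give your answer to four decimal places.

4.7872

P(X is odd) = 0.16 + 0.2 + 0.11 = 0.47.
E[X | X is odd] = [3·0.16 + 5·0.2 + 7·0.11] / 0.47
 = 2.25 / 0.47
 = 225/47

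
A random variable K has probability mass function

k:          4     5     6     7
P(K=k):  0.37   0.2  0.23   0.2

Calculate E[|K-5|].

E[|K-5|] = Σ |k-5|·P(K=k)
 = 1·0.37 + 0·0.2 + 1·0.23 + 2·0.2
 = 0.37 + 0 + 0.23 + 0.4
 = 1

1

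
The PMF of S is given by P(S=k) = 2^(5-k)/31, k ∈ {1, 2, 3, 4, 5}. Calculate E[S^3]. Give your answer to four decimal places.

14.2258

E[S^3] = Σ s^3·P(S=s)
 = 1·16/31 + 8·8/31 + 27·4/31 + 64·2/31 + 125·1/31
 = 16/31 + 64/31 + 108/31 + 128/31 + 125/31
 = 441/31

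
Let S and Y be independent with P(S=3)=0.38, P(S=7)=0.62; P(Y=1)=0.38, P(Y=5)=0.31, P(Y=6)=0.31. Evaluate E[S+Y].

E[S+Y] = Σ_s Σ_y (s+y) · P(S=s)P(Y=y)
 = 4·0.1444 + 8·0.1178 + 9·0.1178 + 8·0.2356 + 12·0.1922 + 13·0.1922
 = 0.5776 + 0.9424 + 1.0602 + 1.8848 + 2.3064 + 2.4986
 = 9.27

9.27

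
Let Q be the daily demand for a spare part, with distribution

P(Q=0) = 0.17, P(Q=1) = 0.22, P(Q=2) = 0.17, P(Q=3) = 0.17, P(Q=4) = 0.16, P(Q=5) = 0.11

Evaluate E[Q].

E[Q] = Σ q·P(Q=q)
 = 0·0.17 + 1·0.22 + 2·0.17 + 3·0.17 + 4·0.16 + 5·0.11
 = 0 + 0.22 + 0.34 + 0.51 + 0.64 + 0.55
 = 2.26

2.26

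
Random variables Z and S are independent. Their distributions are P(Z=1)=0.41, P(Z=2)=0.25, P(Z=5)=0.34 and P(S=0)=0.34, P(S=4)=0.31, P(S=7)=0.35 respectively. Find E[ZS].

E[ZS] = Σ_z Σ_s zs · P(Z=z)P(S=s)
 = 0·0.1394 + 4·0.1271 + 7·0.1435 + 0·0.085 + 8·0.0775 + 14·0.0875 + 0·0.1156 + 20·0.1054 + 35·0.119
 = 0 + 0.5084 + 1.0045 + 0 + 0.62 + 1.225 + 0 + 2.108 + 4.165
 = 9.6309

9.6309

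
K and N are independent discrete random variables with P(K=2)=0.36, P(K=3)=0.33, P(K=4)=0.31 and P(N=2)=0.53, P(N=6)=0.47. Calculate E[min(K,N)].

2.4465

E[min(K,N)] = Σ_k Σ_n min(k,n) · P(K=k)P(N=n)
 = 2·0.1908 + 2·0.1692 + 2·0.1749 + 3·0.1551 + 2·0.1643 + 4·0.1457
 = 0.3816 + 0.3384 + 0.3498 + 0.4653 + 0.3286 + 0.5828
 = 2.4465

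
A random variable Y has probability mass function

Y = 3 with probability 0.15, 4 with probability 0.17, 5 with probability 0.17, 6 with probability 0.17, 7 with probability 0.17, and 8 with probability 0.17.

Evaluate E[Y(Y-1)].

28.1

E[Y(Y-1)] = Σ y(y-1)·P(Y=y)
 = 6·0.15 + 12·0.17 + 20·0.17 + 30·0.17 + 42·0.17 + 56·0.17
 = 0.9 + 2.04 + 3.4 + 5.1 + 7.14 + 9.52
 = 28.1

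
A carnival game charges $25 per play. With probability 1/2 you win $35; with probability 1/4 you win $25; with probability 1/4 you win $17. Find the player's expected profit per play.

E[payout] = 35·1/2 + 25·1/4 + 17·1/4
 = 35/2 + 25/4 + 17/4
 = 28
Net = 28 - 25 = 3

3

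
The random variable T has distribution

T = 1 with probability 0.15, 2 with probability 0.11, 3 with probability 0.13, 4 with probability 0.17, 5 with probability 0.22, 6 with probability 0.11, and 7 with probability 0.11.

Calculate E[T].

3.97

E[T] = Σ t·P(T=t)
 = 1·0.15 + 2·0.11 + 3·0.13 + 4·0.17 + 5·0.22 + 6·0.11 + 7·0.11
 = 0.15 + 0.22 + 0.39 + 0.68 + 1.1 + 0.66 + 0.77
 = 3.97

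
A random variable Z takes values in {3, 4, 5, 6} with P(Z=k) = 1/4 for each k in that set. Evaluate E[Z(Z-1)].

E[Z(Z-1)] = Σ z(z-1)·P(Z=z)
 = 6·1/4 + 12·1/4 + 20·1/4 + 30·1/4
 = 3/2 + 3 + 5 + 15/2
 = 17

17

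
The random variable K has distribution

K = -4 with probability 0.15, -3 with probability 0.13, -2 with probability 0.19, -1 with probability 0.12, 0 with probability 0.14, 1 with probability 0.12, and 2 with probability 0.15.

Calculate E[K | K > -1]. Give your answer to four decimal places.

P(K > -1) = 0.14 + 0.12 + 0.15 = 0.41.
E[K | K > -1] = [0·0.14 + 1·0.12 + 2·0.15] / 0.41
 = 0.42 / 0.41
 = 42/41

1.0244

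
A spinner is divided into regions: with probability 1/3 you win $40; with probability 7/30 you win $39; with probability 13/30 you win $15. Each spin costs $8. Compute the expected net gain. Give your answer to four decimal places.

20.9333

E[payout] = 40·1/3 + 39·7/30 + 15·13/30
 = 40/3 + 91/10 + 13/2
 = 434/15
Net = 434/15 - 8 = 314/15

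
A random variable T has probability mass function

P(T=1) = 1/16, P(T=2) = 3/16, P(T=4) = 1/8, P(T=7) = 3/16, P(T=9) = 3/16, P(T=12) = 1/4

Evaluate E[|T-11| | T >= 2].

P(T >= 2) = 3/16 + 1/8 + 3/16 + 3/16 + 1/4 = 15/16.
E[|T-11| | T >= 2] = [9·3/16 + 7·1/8 + 4·3/16 + 2·3/16 + 1·1/4] / (15/16)
 = 63/16 / (15/16)
 = 21/5

4.2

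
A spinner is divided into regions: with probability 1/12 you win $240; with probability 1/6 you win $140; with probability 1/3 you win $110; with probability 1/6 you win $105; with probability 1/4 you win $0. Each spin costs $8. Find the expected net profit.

E[payout] = 240·1/12 + 140·1/6 + 110·1/3 + 105·1/6 + 0·1/4
 = 20 + 70/3 + 110/3 + 35/2 + 0
 = 195/2
Net = 195/2 - 8 = 179/2

89.5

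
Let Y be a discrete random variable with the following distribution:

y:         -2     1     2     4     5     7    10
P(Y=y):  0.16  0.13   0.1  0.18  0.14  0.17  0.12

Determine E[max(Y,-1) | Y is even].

3.5

P(Y is even) = 0.16 + 0.1 + 0.18 + 0.12 = 0.56.
E[max(Y,-1) | Y is even] = [(-1)·0.16 + 2·0.1 + 4·0.18 + 10·0.12] / 0.56
 = 1.96 / 0.56
 = 7/2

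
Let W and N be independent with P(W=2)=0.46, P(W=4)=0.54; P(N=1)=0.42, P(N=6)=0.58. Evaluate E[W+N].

6.98

E[W+N] = Σ_w Σ_n (w+n) · P(W=w)P(N=n)
 = 3·0.1932 + 8·0.2668 + 5·0.2268 + 10·0.3132
 = 0.5796 + 2.1344 + 1.134 + 3.132
 = 6.98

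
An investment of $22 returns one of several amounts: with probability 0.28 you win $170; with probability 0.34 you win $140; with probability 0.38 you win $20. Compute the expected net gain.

80.8

E[payout] = 170·0.28 + 140·0.34 + 20·0.38
 = 47.6 + 47.6 + 7.6
 = 102.8
Net = 102.8 - 22 = 80.8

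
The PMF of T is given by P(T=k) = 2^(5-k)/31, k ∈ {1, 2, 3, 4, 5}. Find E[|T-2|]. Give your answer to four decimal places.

E[|T-2|] = Σ |t-2|·P(T=t)
 = 1·16/31 + 0·8/31 + 1·4/31 + 2·2/31 + 3·1/31
 = 16/31 + 0 + 4/31 + 4/31 + 3/31
 = 27/31

0.8710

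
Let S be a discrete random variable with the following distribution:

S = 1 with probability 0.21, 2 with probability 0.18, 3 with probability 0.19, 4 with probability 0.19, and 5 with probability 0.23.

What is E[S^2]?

E[S^2] = Σ s^2·P(S=s)
 = 1·0.21 + 4·0.18 + 9·0.19 + 16·0.19 + 25·0.23
 = 0.21 + 0.72 + 1.71 + 3.04 + 5.75
 = 11.43

11.43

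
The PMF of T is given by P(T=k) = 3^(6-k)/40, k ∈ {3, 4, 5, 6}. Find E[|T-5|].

1.6

E[|T-5|] = Σ |t-5|·P(T=t)
 = 2·27/40 + 1·9/40 + 0·3/40 + 1·1/40
 = 27/20 + 9/40 + 0 + 1/40
 = 8/5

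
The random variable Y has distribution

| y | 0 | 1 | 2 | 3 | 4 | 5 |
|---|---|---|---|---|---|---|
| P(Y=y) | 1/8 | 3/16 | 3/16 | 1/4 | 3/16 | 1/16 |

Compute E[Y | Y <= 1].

P(Y <= 1) = 1/8 + 3/16 = 5/16.
E[Y | Y <= 1] = [0·1/8 + 1·3/16] / (5/16)
 = 3/16 / (5/16)
 = 3/5

0.6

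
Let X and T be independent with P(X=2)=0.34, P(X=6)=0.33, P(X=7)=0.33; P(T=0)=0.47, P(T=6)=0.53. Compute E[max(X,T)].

E[max(X,T)] = Σ_x Σ_t max(x,t) · P(X=x)P(T=t)
 = 2·0.1598 + 6·0.1802 + 6·0.1551 + 6·0.1749 + 7·0.1551 + 7·0.1749
 = 0.3196 + 1.0812 + 0.9306 + 1.0494 + 1.0857 + 1.2243
 = 5.6908

5.6908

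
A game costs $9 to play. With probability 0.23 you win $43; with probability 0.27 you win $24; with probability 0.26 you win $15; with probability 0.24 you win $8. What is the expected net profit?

13.19

E[payout] = 43·0.23 + 24·0.27 + 15·0.26 + 8·0.24
 = 9.89 + 6.48 + 3.9 + 1.92
 = 22.19
Net = 22.19 - 9 = 13.19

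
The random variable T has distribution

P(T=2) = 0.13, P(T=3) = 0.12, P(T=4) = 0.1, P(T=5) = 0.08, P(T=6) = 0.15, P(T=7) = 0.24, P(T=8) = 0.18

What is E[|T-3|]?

2.7

E[|T-3|] = Σ |t-3|·P(T=t)
 = 1·0.13 + 0·0.12 + 1·0.1 + 2·0.08 + 3·0.15 + 4·0.24 + 5·0.18
 = 0.13 + 0 + 0.1 + 0.16 + 0.45 + 0.96 + 0.9
 = 2.7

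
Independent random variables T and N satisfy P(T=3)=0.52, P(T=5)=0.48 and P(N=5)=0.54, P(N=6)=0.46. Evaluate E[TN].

21.6216

E[TN] = Σ_t Σ_n tn · P(T=t)P(N=n)
 = 15·0.2808 + 18·0.2392 + 25·0.2592 + 30·0.2208
 = 4.212 + 4.3056 + 6.48 + 6.624
 = 21.6216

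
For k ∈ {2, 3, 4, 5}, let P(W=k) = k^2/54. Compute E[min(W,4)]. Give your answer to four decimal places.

3.6852

E[min(W,4)] = Σ min(w,4)·P(W=w)
 = 2·2/27 + 3·1/6 + 4·8/27 + 4·25/54
 = 4/27 + 1/2 + 32/27 + 50/27
 = 199/54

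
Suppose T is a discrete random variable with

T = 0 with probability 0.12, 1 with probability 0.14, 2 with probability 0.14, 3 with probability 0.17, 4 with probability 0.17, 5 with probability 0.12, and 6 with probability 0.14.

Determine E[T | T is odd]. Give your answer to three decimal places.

P(T is odd) = 0.14 + 0.17 + 0.12 = 0.43.
E[T | T is odd] = [1·0.14 + 3·0.17 + 5·0.12] / 0.43
 = 1.25 / 0.43
 = 125/43

2.907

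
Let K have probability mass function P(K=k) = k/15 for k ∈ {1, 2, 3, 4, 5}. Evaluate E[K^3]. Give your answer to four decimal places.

E[K^3] = Σ k^3·P(K=k)
 = 1·1/15 + 8·2/15 + 27·1/5 + 64·4/15 + 125·1/3
 = 1/15 + 16/15 + 27/5 + 256/15 + 125/3
 = 979/15

65.2667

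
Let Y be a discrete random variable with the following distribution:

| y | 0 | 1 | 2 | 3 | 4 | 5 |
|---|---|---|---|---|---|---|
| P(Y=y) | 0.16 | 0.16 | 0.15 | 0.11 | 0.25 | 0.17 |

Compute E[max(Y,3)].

3.59

E[max(Y,3)] = Σ max(y,3)·P(Y=y)
 = 3·0.16 + 3·0.16 + 3·0.15 + 3·0.11 + 4·0.25 + 5·0.17
 = 0.48 + 0.48 + 0.45 + 0.33 + 1 + 0.85
 = 3.59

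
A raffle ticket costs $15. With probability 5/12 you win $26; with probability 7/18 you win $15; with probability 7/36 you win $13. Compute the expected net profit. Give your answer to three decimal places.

4.194

E[payout] = 26·5/12 + 15·7/18 + 13·7/36
 = 65/6 + 35/6 + 91/36
 = 691/36
Net = 691/36 - 15 = 151/36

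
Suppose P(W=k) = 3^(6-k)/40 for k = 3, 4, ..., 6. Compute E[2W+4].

10.9

E[2W+4] = Σ (2w+4)·P(W=w)
 = 10·27/40 + 12·9/40 + 14·3/40 + 16·1/40
 = 27/4 + 27/10 + 21/20 + 2/5
 = 109/10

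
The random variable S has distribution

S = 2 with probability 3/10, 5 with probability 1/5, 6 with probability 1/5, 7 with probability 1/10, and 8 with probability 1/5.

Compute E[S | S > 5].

7

P(S > 5) = 1/5 + 1/10 + 1/5 = 1/2.
E[S | S > 5] = [6·1/5 + 7·1/10 + 8·1/5] / (1/2)
 = 7/2 / (1/2)
 = 7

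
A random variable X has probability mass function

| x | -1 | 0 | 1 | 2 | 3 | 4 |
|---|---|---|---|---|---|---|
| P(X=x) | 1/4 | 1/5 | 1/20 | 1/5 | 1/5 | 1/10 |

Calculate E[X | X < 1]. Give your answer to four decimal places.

P(X < 1) = 1/4 + 1/5 = 9/20.
E[X | X < 1] = [(-1)·1/4 + 0·1/5] / (9/20)
 = -1/4 / (9/20)
 = -5/9

-0.5556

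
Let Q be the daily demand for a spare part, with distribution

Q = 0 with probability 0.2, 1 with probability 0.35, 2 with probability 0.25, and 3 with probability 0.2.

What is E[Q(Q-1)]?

1.7

E[Q(Q-1)] = Σ q(q-1)·P(Q=q)
 = 0·0.2 + 0·0.35 + 2·0.25 + 6·0.2
 = 0 + 0 + 0.5 + 1.2
 = 1.7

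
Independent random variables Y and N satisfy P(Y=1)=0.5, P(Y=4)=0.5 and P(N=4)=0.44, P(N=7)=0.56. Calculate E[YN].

E[YN] = Σ_y Σ_n yn · P(Y=y)P(N=n)
 = 4·0.22 + 7·0.28 + 16·0.22 + 28·0.28
 = 0.88 + 1.96 + 3.52 + 7.84
 = 14.2

14.2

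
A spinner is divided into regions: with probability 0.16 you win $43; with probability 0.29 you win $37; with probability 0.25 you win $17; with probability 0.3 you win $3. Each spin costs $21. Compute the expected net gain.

E[payout] = 43·0.16 + 37·0.29 + 17·0.25 + 3·0.3
 = 6.88 + 10.73 + 4.25 + 0.9
 = 22.76
Net = 22.76 - 21 = 1.76

1.76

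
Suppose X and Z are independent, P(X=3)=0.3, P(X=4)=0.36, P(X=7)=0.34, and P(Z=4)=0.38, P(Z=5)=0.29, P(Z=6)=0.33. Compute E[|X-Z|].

1.624

E[|X-Z|] = Σ_x Σ_z |x-z| · P(X=x)P(Z=z)
 = 1·0.114 + 2·0.087 + 3·0.099 + 0·0.1368 + 1·0.1044 + 2·0.1188 + 3·0.1292 + 2·0.0986 + 1·0.1122
 = 0.114 + 0.174 + 0.297 + 0 + 0.1044 + 0.2376 + 0.3876 + 0.1972 + 0.1122
 = 1.624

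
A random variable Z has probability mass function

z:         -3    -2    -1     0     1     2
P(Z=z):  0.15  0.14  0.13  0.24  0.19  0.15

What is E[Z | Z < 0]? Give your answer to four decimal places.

P(Z < 0) = 0.15 + 0.14 + 0.13 = 0.42.
E[Z | Z < 0] = [(-3)·0.15 + (-2)·0.14 + (-1)·0.13] / 0.42
 = -0.86 / 0.42
 = -43/21

-2.0476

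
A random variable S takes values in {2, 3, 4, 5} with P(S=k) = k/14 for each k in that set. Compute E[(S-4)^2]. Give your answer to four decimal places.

E[(S-4)^2] = Σ (s-4)^2·P(S=s)
 = 4·1/7 + 1·3/14 + 0·2/7 + 1·5/14
 = 4/7 + 3/14 + 0 + 5/14
 = 8/7

1.1429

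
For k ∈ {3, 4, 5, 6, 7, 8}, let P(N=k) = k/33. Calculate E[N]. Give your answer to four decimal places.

6.0303

E[N] = Σ n·P(N=n)
 = 3·1/11 + 4·4/33 + 5·5/33 + 6·2/11 + 7·7/33 + 8·8/33
 = 3/11 + 16/33 + 25/33 + 12/11 + 49/33 + 64/33
 = 199/33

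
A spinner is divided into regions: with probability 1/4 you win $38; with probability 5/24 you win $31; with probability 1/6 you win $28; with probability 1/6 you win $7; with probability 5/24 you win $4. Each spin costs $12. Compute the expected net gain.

10.625

E[payout] = 38·1/4 + 31·5/24 + 28·1/6 + 7·1/6 + 4·5/24
 = 19/2 + 155/24 + 14/3 + 7/6 + 5/6
 = 181/8
Net = 181/8 - 12 = 85/8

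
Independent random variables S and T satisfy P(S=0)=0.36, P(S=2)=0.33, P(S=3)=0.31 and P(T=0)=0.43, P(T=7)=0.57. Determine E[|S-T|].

E[|S-T|] = Σ_s Σ_t |s-t| · P(S=s)P(T=t)
 = 0·0.1548 + 7·0.2052 + 2·0.1419 + 5·0.1881 + 3·0.1333 + 4·0.1767
 = 0 + 1.4364 + 0.2838 + 0.9405 + 0.3999 + 0.7068
 = 3.7674

3.7674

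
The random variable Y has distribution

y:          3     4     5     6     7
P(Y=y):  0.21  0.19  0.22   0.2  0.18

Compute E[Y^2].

26.45

E[Y^2] = Σ y^2·P(Y=y)
 = 9·0.21 + 16·0.19 + 25·0.22 + 36·0.2 + 49·0.18
 = 1.89 + 3.04 + 5.5 + 7.2 + 8.82
 = 26.45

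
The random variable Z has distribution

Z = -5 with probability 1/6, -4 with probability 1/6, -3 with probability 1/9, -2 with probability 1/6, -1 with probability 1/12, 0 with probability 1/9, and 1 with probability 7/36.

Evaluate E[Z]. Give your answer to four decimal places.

E[Z] = Σ z·P(Z=z)
 = (-5)·1/6 + (-4)·1/6 + (-3)·1/9 + (-2)·1/6 + (-1)·1/12 + 0·1/9 + 1·7/36
 = (-5/6) + (-2/3) + (-1/3) + (-1/3) + (-1/12) + 0 + 7/36
 = -37/18

-2.0556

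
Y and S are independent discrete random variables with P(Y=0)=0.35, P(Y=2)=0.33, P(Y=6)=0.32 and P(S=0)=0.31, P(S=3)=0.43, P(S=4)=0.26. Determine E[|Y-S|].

E[|Y-S|] = Σ_y Σ_s |y-s| · P(Y=y)P(S=s)
 = 0·0.1085 + 3·0.1505 + 4·0.091 + 2·0.1023 + 1·0.1419 + 2·0.0858 + 6·0.0992 + 3·0.1376 + 2·0.0832
 = 0 + 0.4515 + 0.364 + 0.2046 + 0.1419 + 0.1716 + 0.5952 + 0.4128 + 0.1664
 = 2.508

2.508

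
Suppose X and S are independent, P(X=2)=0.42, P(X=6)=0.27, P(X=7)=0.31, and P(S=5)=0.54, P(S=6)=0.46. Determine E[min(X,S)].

E[min(X,S)] = Σ_x Σ_s min(x,s) · P(X=x)P(S=s)
 = 2·0.2268 + 2·0.1932 + 5·0.1458 + 6·0.1242 + 5·0.1674 + 6·0.1426
 = 0.4536 + 0.3864 + 0.729 + 0.7452 + 0.837 + 0.8556
 = 4.0068

4.0068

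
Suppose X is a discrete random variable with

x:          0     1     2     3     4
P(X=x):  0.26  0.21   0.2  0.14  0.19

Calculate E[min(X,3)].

E[min(X,3)] = Σ min(x,3)·P(X=x)
 = 0·0.26 + 1·0.21 + 2·0.2 + 3·0.14 + 3·0.19
 = 0 + 0.21 + 0.4 + 0.42 + 0.57
 = 1.6

1.6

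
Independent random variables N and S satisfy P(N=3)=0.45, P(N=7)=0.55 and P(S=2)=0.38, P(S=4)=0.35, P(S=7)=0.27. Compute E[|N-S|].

2.437

E[|N-S|] = Σ_n Σ_s |n-s| · P(N=n)P(S=s)
 = 1·0.171 + 1·0.1575 + 4·0.1215 + 5·0.209 + 3·0.1925 + 0·0.1485
 = 0.171 + 0.1575 + 0.486 + 1.045 + 0.5775 + 0
 = 2.437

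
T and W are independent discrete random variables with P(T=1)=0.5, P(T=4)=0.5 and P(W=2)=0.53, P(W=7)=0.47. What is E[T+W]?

6.85

E[T+W] = Σ_t Σ_w (t+w) · P(T=t)P(W=w)
 = 3·0.265 + 8·0.235 + 6·0.265 + 11·0.235
 = 0.795 + 1.88 + 1.59 + 2.585
 = 6.85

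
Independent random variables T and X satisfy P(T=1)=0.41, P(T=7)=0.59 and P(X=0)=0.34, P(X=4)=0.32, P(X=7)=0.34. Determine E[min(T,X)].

E[min(T,X)] = Σ_t Σ_x min(t,x) · P(T=t)P(X=x)
 = 0·0.1394 + 1·0.1312 + 1·0.1394 + 0·0.2006 + 4·0.1888 + 7·0.2006
 = 0 + 0.1312 + 0.1394 + 0 + 0.7552 + 1.4042
 = 2.43

2.43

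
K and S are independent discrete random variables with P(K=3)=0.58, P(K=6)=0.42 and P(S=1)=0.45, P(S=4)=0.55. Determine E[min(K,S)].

E[min(K,S)] = Σ_k Σ_s min(k,s) · P(K=k)P(S=s)
 = 1·0.261 + 3·0.319 + 1·0.189 + 4·0.231
 = 0.261 + 0.957 + 0.189 + 0.924
 = 2.331

2.331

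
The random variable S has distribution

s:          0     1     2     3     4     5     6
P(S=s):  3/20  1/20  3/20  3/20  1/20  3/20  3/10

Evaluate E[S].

3.55

E[S] = Σ s·P(S=s)
 = 0·3/20 + 1·1/20 + 2·3/20 + 3·3/20 + 4·1/20 + 5·3/20 + 6·3/10
 = 0 + 1/20 + 3/10 + 9/20 + 1/5 + 3/4 + 9/5
 = 71/20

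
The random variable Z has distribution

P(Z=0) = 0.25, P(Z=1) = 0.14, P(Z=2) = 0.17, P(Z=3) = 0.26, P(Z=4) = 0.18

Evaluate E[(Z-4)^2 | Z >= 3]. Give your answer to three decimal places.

0.591

P(Z >= 3) = 0.26 + 0.18 = 0.44.
E[(Z-4)^2 | Z >= 3] = [1·0.26 + 0·0.18] / 0.44
 = 0.26 / 0.44
 = 13/22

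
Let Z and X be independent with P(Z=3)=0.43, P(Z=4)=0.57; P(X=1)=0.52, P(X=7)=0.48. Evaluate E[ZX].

13.8516

E[ZX] = Σ_z Σ_x zx · P(Z=z)P(X=x)
 = 3·0.2236 + 21·0.2064 + 4·0.2964 + 28·0.2736
 = 0.6708 + 4.3344 + 1.1856 + 7.6608
 = 13.8516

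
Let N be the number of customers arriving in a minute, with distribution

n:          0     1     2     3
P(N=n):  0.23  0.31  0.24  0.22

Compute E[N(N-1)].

1.8

E[N(N-1)] = Σ n(n-1)·P(N=n)
 = 0·0.23 + 0·0.31 + 2·0.24 + 6·0.22
 = 0 + 0 + 0.48 + 1.32
 = 1.8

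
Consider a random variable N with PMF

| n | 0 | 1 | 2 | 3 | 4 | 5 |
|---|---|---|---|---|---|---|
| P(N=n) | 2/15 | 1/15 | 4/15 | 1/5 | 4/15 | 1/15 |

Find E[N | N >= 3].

3.75

P(N >= 3) = 1/5 + 4/15 + 1/15 = 8/15.
E[N | N >= 3] = [3·1/5 + 4·4/15 + 5·1/15] / (8/15)
 = 2 / (8/15)
 = 15/4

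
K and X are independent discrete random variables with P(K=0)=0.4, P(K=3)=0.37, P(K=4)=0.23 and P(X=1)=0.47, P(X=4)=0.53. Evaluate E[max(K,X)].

E[max(K,X)] = Σ_k Σ_x max(k,x) · P(K=k)P(X=x)
 = 1·0.188 + 4·0.212 + 3·0.1739 + 4·0.1961 + 4·0.1081 + 4·0.1219
 = 0.188 + 0.848 + 0.5217 + 0.7844 + 0.4324 + 0.4876
 = 3.2621

3.2621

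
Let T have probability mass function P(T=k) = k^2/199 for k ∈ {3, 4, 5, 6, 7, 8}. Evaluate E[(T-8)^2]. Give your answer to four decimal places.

4.5176

E[(T-8)^2] = Σ (t-8)^2·P(T=t)
 = 25·9/199 + 16·16/199 + 9·25/199 + 4·36/199 + 1·49/199 + 0·64/199
 = 225/199 + 256/199 + 225/199 + 144/199 + 49/199 + 0
 = 899/199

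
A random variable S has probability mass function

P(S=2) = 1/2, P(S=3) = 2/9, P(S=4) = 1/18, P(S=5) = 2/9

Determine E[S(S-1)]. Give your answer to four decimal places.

E[S(S-1)] = Σ s(s-1)·P(S=s)
 = 2·1/2 + 6·2/9 + 12·1/18 + 20·2/9
 = 1 + 4/3 + 2/3 + 40/9
 = 67/9

7.4444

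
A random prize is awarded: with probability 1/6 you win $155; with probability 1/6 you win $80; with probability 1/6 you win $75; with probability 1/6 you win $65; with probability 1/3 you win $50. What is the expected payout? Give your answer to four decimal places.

79.1667

E[payout] = 155·1/6 + 80·1/6 + 75·1/6 + 65·1/6 + 50·1/3
 = 155/6 + 40/3 + 25/2 + 65/6 + 50/3
 = 475/6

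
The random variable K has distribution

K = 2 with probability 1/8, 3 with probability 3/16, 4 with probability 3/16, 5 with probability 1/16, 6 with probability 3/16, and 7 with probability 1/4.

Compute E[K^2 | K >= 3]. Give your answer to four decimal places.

28.8571

P(K >= 3) = 3/16 + 3/16 + 1/16 + 3/16 + 1/4 = 7/8.
E[K^2 | K >= 3] = [9·3/16 + 16·3/16 + 25·1/16 + 36·3/16 + 49·1/4] / (7/8)
 = 101/4 / (7/8)
 = 202/7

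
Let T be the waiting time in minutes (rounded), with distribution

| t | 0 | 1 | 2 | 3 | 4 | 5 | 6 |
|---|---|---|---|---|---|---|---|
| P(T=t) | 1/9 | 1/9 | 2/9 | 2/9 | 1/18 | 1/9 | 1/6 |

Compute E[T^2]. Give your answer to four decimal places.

E[T^2] = Σ t^2·P(T=t)
 = 0·1/9 + 1·1/9 + 4·2/9 + 9·2/9 + 16·1/18 + 25·1/9 + 36·1/6
 = 0 + 1/9 + 8/9 + 2 + 8/9 + 25/9 + 6
 = 38/3

12.6667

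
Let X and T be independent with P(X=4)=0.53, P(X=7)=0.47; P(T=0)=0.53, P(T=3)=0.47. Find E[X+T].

E[X+T] = Σ_x Σ_t (x+t) · P(X=x)P(T=t)
 = 4·0.2809 + 7·0.2491 + 7·0.2491 + 10·0.2209
 = 1.1236 + 1.7437 + 1.7437 + 2.209
 = 6.82

6.82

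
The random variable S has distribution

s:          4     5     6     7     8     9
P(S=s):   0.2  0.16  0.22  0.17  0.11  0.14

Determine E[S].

E[S] = Σ s·P(S=s)
 = 4·0.2 + 5·0.16 + 6·0.22 + 7·0.17 + 8·0.11 + 9·0.14
 = 0.8 + 0.8 + 1.32 + 1.19 + 0.88 + 1.26
 = 6.25

6.25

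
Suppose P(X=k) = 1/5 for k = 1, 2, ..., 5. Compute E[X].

3

E[X] = Σ x·P(X=x)
 = 1·1/5 + 2·1/5 + 3·1/5 + 4·1/5 + 5·1/5
 = 1/5 + 2/5 + 3/5 + 4/5 + 1
 = 3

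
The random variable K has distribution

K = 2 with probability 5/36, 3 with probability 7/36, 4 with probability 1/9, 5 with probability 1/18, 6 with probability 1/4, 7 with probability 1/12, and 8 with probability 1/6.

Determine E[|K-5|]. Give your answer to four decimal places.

1.8333

E[|K-5|] = Σ |k-5|·P(K=k)
 = 3·5/36 + 2·7/36 + 1·1/9 + 0·1/18 + 1·1/4 + 2·1/12 + 3·1/6
 = 5/12 + 7/18 + 1/9 + 0 + 1/4 + 1/6 + 1/2
 = 11/6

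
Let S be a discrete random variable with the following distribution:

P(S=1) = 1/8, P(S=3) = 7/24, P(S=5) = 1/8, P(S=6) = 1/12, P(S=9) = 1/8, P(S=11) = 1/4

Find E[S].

6

E[S] = Σ s·P(S=s)
 = 1·1/8 + 3·7/24 + 5·1/8 + 6·1/12 + 9·1/8 + 11·1/4
 = 1/8 + 7/8 + 5/8 + 1/2 + 9/8 + 11/4
 = 6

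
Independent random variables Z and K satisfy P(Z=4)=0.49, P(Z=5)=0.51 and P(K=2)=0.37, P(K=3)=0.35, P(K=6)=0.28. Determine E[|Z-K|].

1.8744

E[|Z-K|] = Σ_z Σ_k |z-k| · P(Z=z)P(K=k)
 = 2·0.1813 + 1·0.1715 + 2·0.1372 + 3·0.1887 + 2·0.1785 + 1·0.1428
 = 0.3626 + 0.1715 + 0.2744 + 0.5661 + 0.357 + 0.1428
 = 1.8744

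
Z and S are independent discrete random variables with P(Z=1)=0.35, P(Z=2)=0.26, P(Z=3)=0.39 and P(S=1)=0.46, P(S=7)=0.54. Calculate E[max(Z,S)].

E[max(Z,S)] = Σ_z Σ_s max(z,s) · P(Z=z)P(S=s)
 = 1·0.161 + 7·0.189 + 2·0.1196 + 7·0.1404 + 3·0.1794 + 7·0.2106
 = 0.161 + 1.323 + 0.2392 + 0.9828 + 0.5382 + 1.4742
 = 4.7184

4.7184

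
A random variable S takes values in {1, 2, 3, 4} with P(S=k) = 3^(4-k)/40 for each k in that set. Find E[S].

1.45

E[S] = Σ s·P(S=s)
 = 1·27/40 + 2·9/40 + 3·3/40 + 4·1/40
 = 27/40 + 9/20 + 9/40 + 1/10
 = 29/20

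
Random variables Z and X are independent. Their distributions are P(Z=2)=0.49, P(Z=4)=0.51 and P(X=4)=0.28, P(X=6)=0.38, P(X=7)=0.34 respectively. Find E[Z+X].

8.8

E[Z+X] = Σ_z Σ_x (z+x) · P(Z=z)P(X=x)
 = 6·0.1372 + 8·0.1862 + 9·0.1666 + 8·0.1428 + 10·0.1938 + 11·0.1734
 = 0.8232 + 1.4896 + 1.4994 + 1.1424 + 1.938 + 1.9074
 = 8.8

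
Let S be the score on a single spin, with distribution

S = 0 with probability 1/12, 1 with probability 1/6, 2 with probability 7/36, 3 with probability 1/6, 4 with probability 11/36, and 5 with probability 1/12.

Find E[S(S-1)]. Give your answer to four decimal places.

6.7222

E[S(S-1)] = Σ s(s-1)·P(S=s)
 = 0·1/12 + 0·1/6 + 2·7/36 + 6·1/6 + 12·11/36 + 20·1/12
 = 0 + 0 + 7/18 + 1 + 11/3 + 5/3
 = 121/18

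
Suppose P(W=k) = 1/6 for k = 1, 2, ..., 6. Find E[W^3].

E[W^3] = Σ w^3·P(W=w)
 = 1·1/6 + 8·1/6 + 27·1/6 + 64·1/6 + 125·1/6 + 216·1/6
 = 1/6 + 4/3 + 9/2 + 32/3 + 125/6 + 36
 = 147/2

73.5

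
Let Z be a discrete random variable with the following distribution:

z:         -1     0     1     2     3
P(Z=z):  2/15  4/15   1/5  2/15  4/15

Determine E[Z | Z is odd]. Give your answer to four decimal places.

1.4444

P(Z is odd) = 2/15 + 1/5 + 4/15 = 3/5.
E[Z | Z is odd] = [(-1)·2/15 + 1·1/5 + 3·4/15] / (3/5)
 = 13/15 / (3/5)
 = 13/9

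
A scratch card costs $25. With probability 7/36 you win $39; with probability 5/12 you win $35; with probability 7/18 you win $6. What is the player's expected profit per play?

E[payout] = 39·7/36 + 35·5/12 + 6·7/18
 = 91/12 + 175/12 + 7/3
 = 49/2
Net = 49/2 - 25 = -1/2

-0.5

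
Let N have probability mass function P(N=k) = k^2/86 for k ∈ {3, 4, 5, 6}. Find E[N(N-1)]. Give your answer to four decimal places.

E[N(N-1)] = Σ n(n-1)·P(N=n)
 = 6·9/86 + 12·8/43 + 20·25/86 + 30·18/43
 = 27/43 + 96/43 + 250/43 + 540/43
 = 913/43

21.2326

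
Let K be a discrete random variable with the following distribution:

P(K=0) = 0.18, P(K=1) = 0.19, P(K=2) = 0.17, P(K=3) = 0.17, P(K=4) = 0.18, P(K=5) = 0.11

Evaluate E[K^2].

8.03

E[K^2] = Σ k^2·P(K=k)
 = 0·0.18 + 1·0.19 + 4·0.17 + 9·0.17 + 16·0.18 + 25·0.11
 = 0 + 0.19 + 0.68 + 1.53 + 2.88 + 2.75
 = 8.03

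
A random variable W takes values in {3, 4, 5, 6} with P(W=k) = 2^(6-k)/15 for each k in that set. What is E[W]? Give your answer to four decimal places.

E[W] = Σ w·P(W=w)
 = 3·8/15 + 4·4/15 + 5·2/15 + 6·1/15
 = 8/5 + 16/15 + 2/3 + 2/5
 = 56/15

3.7333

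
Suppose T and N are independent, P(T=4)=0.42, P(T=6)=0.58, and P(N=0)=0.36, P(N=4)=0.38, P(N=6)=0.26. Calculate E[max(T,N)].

5.3784

E[max(T,N)] = Σ_t Σ_n max(t,n) · P(T=t)P(N=n)
 = 4·0.1512 + 4·0.1596 + 6·0.1092 + 6·0.2088 + 6·0.2204 + 6·0.1508
 = 0.6048 + 0.6384 + 0.6552 + 1.2528 + 1.3224 + 0.9048
 = 5.3784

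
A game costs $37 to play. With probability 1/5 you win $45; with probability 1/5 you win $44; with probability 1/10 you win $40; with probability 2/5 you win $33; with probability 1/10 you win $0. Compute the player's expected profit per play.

-2

E[payout] = 45·1/5 + 44·1/5 + 40·1/10 + 33·2/5 + 0·1/10
 = 9 + 44/5 + 4 + 66/5 + 0
 = 35
Net = 35 - 37 = -2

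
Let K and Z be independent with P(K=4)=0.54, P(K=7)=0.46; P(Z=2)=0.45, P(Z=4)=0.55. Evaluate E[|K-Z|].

2.28

E[|K-Z|] = Σ_k Σ_z |k-z| · P(K=k)P(Z=z)
 = 2·0.243 + 0·0.297 + 5·0.207 + 3·0.253
 = 0.486 + 0 + 1.035 + 0.759
 = 2.28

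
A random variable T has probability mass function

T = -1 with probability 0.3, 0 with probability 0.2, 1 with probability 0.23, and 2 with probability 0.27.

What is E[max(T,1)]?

1.27

E[max(T,1)] = Σ max(t,1)·P(T=t)
 = 1·0.3 + 1·0.2 + 1·0.23 + 2·0.27
 = 0.3 + 0.2 + 0.23 + 0.54
 = 1.27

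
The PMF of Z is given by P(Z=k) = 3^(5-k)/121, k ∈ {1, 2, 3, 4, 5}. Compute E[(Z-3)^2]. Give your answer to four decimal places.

E[(Z-3)^2] = Σ (z-3)^2·P(Z=z)
 = 4·81/121 + 1·27/121 + 0·9/121 + 1·3/121 + 4·1/121
 = 324/121 + 27/121 + 0 + 3/121 + 4/121
 = 358/121

2.9587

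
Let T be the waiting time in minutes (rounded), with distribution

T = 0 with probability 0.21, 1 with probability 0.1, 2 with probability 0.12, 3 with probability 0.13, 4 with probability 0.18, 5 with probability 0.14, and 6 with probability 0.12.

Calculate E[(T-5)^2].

8.75

E[(T-5)^2] = Σ (t-5)^2·P(T=t)
 = 25·0.21 + 16·0.1 + 9·0.12 + 4·0.13 + 1·0.18 + 0·0.14 + 1·0.12
 = 5.25 + 1.6 + 1.08 + 0.52 + 0.18 + 0 + 0.12
 = 8.75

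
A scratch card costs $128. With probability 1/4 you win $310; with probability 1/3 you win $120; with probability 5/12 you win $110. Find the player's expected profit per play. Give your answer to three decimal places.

E[payout] = 310·1/4 + 120·1/3 + 110·5/12
 = 155/2 + 40 + 275/6
 = 490/3
Net = 490/3 - 128 = 106/3

35.333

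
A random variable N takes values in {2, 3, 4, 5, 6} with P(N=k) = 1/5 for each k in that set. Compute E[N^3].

88

E[N^3] = Σ n^3·P(N=n)
 = 8·1/5 + 27·1/5 + 64·1/5 + 125·1/5 + 216·1/5
 = 8/5 + 27/5 + 64/5 + 25 + 216/5
 = 88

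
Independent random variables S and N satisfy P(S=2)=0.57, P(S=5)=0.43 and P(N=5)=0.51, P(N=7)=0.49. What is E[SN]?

19.6742

E[SN] = Σ_s Σ_n sn · P(S=s)P(N=n)
 = 10·0.2907 + 14·0.2793 + 25·0.2193 + 35·0.2107
 = 2.907 + 3.9102 + 5.4825 + 7.3745
 = 19.6742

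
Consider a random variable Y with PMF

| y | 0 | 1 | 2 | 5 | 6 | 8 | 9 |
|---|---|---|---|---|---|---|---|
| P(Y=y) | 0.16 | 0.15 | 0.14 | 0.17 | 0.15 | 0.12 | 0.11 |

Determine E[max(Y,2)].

4.6

E[max(Y,2)] = Σ max(y,2)·P(Y=y)
 = 2·0.16 + 2·0.15 + 2·0.14 + 5·0.17 + 6·0.15 + 8·0.12 + 9·0.11
 = 0.32 + 0.3 + 0.28 + 0.85 + 0.9 + 0.96 + 0.99
 = 4.6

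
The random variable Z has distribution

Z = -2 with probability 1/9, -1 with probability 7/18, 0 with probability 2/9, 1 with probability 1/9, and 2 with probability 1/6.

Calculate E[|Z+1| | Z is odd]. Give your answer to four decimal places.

P(Z is odd) = 7/18 + 1/9 = 1/2.
E[|Z+1| | Z is odd] = [0·7/18 + 2·1/9] / (1/2)
 = 2/9 / (1/2)
 = 4/9

0.4444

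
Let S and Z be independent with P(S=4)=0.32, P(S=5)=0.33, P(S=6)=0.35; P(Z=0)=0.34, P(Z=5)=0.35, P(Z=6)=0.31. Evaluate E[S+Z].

E[S+Z] = Σ_s Σ_z (s+z) · P(S=s)P(Z=z)
 = 4·0.1088 + 9·0.112 + 10·0.0992 + 5·0.1122 + 10·0.1155 + 11·0.1023 + 6·0.119 + 11·0.1225 + 12·0.1085
 = 0.4352 + 1.008 + 0.992 + 0.561 + 1.155 + 1.1253 + 0.714 + 1.3475 + 1.302
 = 8.64

8.64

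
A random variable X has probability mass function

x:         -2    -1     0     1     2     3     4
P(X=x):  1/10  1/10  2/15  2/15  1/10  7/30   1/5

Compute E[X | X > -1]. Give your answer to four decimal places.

P(X > -1) = 2/15 + 2/15 + 1/10 + 7/30 + 1/5 = 4/5.
E[X | X > -1] = [0·2/15 + 1·2/15 + 2·1/10 + 3·7/30 + 4·1/5] / (4/5)
 = 11/6 / (4/5)
 = 55/24

2.2917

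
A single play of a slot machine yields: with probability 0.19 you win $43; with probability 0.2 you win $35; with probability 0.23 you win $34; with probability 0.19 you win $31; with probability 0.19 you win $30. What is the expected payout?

E[payout] = 43·0.19 + 35·0.2 + 34·0.23 + 31·0.19 + 30·0.19
 = 8.17 + 7 + 7.82 + 5.89 + 5.7
 = 34.58

34.58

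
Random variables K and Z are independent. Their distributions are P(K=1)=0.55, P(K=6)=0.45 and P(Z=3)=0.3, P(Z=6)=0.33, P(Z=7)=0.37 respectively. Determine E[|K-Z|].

E[|K-Z|] = Σ_k Σ_z |k-z| · P(K=k)P(Z=z)
 = 2·0.165 + 5·0.1815 + 6·0.2035 + 3·0.135 + 0·0.1485 + 1·0.1665
 = 0.33 + 0.9075 + 1.221 + 0.405 + 0 + 0.1665
 = 3.03

3.03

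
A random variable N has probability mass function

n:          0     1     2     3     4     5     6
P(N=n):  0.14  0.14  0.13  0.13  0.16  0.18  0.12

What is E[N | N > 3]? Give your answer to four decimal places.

4.9130

P(N > 3) = 0.16 + 0.18 + 0.12 = 0.46.
E[N | N > 3] = [4·0.16 + 5·0.18 + 6·0.12] / 0.46
 = 2.26 / 0.46
 = 113/23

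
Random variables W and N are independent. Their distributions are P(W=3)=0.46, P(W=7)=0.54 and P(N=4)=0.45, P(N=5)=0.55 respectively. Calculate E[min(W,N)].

E[min(W,N)] = Σ_w Σ_n min(w,n) · P(W=w)P(N=n)
 = 3·0.207 + 3·0.253 + 4·0.243 + 5·0.297
 = 0.621 + 0.759 + 0.972 + 1.485
 = 3.837

3.837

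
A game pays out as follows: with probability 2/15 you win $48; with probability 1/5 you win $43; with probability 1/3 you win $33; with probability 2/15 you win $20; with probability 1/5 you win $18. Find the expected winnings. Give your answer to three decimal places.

32.267

E[payout] = 48·2/15 + 43·1/5 + 33·1/3 + 20·2/15 + 18·1/5
 = 32/5 + 43/5 + 11 + 8/3 + 18/5
 = 484/15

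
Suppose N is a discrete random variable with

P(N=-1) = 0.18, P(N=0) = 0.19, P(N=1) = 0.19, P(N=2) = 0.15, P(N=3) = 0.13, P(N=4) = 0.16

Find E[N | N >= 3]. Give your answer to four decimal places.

P(N >= 3) = 0.13 + 0.16 = 0.29.
E[N | N >= 3] = [3·0.13 + 4·0.16] / 0.29
 = 1.03 / 0.29
 = 103/29

3.5517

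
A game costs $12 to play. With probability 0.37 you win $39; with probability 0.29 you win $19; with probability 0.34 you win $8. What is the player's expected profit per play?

10.66

E[payout] = 39·0.37 + 19·0.29 + 8·0.34
 = 14.43 + 5.51 + 2.72
 = 22.66
Net = 22.66 - 12 = 10.66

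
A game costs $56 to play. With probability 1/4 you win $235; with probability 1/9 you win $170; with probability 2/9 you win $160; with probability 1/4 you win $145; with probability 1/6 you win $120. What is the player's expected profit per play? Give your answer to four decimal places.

113.4444

E[payout] = 235·1/4 + 170·1/9 + 160·2/9 + 145·1/4 + 120·1/6
 = 235/4 + 170/9 + 320/9 + 145/4 + 20
 = 1525/9
Net = 1525/9 - 56 = 1021/9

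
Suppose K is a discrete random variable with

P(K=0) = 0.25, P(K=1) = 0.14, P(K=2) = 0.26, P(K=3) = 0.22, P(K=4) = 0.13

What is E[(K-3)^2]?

E[(K-3)^2] = Σ (k-3)^2·P(K=k)
 = 9·0.25 + 4·0.14 + 1·0.26 + 0·0.22 + 1·0.13
 = 2.25 + 0.56 + 0.26 + 0 + 0.13
 = 3.2

3.2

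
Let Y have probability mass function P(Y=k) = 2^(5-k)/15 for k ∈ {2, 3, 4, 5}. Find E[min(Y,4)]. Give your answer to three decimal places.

2.667

E[min(Y,4)] = Σ min(y,4)·P(Y=y)
 = 2·8/15 + 3·4/15 + 4·2/15 + 4·1/15
 = 16/15 + 4/5 + 8/15 + 4/15
 = 8/3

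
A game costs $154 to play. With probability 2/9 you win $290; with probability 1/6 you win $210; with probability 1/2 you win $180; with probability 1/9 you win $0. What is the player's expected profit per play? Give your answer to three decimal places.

35.444

E[payout] = 290·2/9 + 210·1/6 + 180·1/2 + 0·1/9
 = 580/9 + 35 + 90 + 0
 = 1705/9
Net = 1705/9 - 154 = 319/9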